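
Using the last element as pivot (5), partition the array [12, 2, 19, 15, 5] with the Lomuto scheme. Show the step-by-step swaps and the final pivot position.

Lomuto partition with pivot = 5:

Initial array: [12, 2, 19, 15, 5]

arr[0]=12 > 5: no swap
arr[1]=2 <= 5: swap with position 0, array becomes [2, 12, 19, 15, 5]
arr[2]=19 > 5: no swap
arr[3]=15 > 5: no swap

Place pivot at position 1: [2, 5, 19, 15, 12]
Pivot position: 1

After partitioning with pivot 5, the array becomes [2, 5, 19, 15, 12]. The pivot is placed at index 1. All elements to the left of the pivot are <= 5, and all elements to the right are > 5.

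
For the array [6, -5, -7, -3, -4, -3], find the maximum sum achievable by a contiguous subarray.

Using Kadane's algorithm on [6, -5, -7, -3, -4, -3]:

Scanning through the array:
Position 1 (value -5): max_ending_here = 1, max_so_far = 6
Position 2 (value -7): max_ending_here = -6, max_so_far = 6
Position 3 (value -3): max_ending_here = -3, max_so_far = 6
Position 4 (value -4): max_ending_here = -4, max_so_far = 6
Position 5 (value -3): max_ending_here = -3, max_so_far = 6

Maximum subarray: [6]
Maximum sum: 6

The maximum subarray is [6] with sum 6. This subarray runs from index 0 to index 0.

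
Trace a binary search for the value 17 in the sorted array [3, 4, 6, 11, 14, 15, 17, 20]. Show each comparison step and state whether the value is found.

Binary search for 17 in [3, 4, 6, 11, 14, 15, 17, 20]:

lo=0, hi=7, mid=3, arr[mid]=11 -> 11 < 17, search right half
lo=4, hi=7, mid=5, arr[mid]=15 -> 15 < 17, search right half
lo=6, hi=7, mid=6, arr[mid]=17 -> Found target at index 6!

Binary search finds 17 at index 6 after 3 comparisons. The search repeatedly halves the search space by comparing with the middle element.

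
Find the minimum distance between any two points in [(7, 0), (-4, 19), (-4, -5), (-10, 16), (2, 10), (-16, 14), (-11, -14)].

Computing all pairwise distances among 7 points:

d((7, 0), (-4, 19)) = 21.9545
d((7, 0), (-4, -5)) = 12.083
d((7, 0), (-10, 16)) = 23.3452
d((7, 0), (2, 10)) = 11.1803
d((7, 0), (-16, 14)) = 26.9258
d((7, 0), (-11, -14)) = 22.8035
d((-4, 19), (-4, -5)) = 24.0
d((-4, 19), (-10, 16)) = 6.7082
d((-4, 19), (2, 10)) = 10.8167
d((-4, 19), (-16, 14)) = 13.0
d((-4, 19), (-11, -14)) = 33.7343
d((-4, -5), (-10, 16)) = 21.8403
d((-4, -5), (2, 10)) = 16.1555
d((-4, -5), (-16, 14)) = 22.4722
d((-4, -5), (-11, -14)) = 11.4018
d((-10, 16), (2, 10)) = 13.4164
d((-10, 16), (-16, 14)) = 6.3246 <-- minimum
d((-10, 16), (-11, -14)) = 30.0167
d((2, 10), (-16, 14)) = 18.4391
d((2, 10), (-11, -14)) = 27.2947
d((-16, 14), (-11, -14)) = 28.4429

Closest pair: (-10, 16) and (-16, 14) with distance 6.3246

The closest pair is (-10, 16) and (-16, 14) with Euclidean distance 6.3246. For 7 points, brute-force pairwise comparison is shown above. For large n, the divide-and-conquer algorithm (sort by x, recurse on halves, check the dividing strip) achieves O(n log n).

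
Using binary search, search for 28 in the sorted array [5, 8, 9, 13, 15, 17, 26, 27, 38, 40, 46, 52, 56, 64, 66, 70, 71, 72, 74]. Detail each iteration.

Binary search for 28 in [5, 8, 9, 13, 15, 17, 26, 27, 38, 40, 46, 52, 56, 64, 66, 70, 71, 72, 74]:

lo=0, hi=18, mid=9, arr[mid]=40 -> 40 > 28, search left half
lo=0, hi=8, mid=4, arr[mid]=15 -> 15 < 28, search right half
lo=5, hi=8, mid=6, arr[mid]=26 -> 26 < 28, search right half
lo=7, hi=8, mid=7, arr[mid]=27 -> 27 < 28, search right half
lo=8, hi=8, mid=8, arr[mid]=38 -> 38 > 28, search left half
lo=8 > hi=7, target 28 not found

Binary search determines that 28 is not in the array after 5 comparisons. The search space was exhausted without finding the target.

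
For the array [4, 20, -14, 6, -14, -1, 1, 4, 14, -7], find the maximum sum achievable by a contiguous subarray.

Using Kadane's algorithm on [4, 20, -14, 6, -14, -1, 1, 4, 14, -7]:

Scanning through the array:
Position 1 (value 20): max_ending_here = 24, max_so_far = 24
Position 2 (value -14): max_ending_here = 10, max_so_far = 24
Position 3 (value 6): max_ending_here = 16, max_so_far = 24
Position 4 (value -14): max_ending_here = 2, max_so_far = 24
Position 5 (value -1): max_ending_here = 1, max_so_far = 24
Position 6 (value 1): max_ending_here = 2, max_so_far = 24
Position 7 (value 4): max_ending_here = 6, max_so_far = 24
Position 8 (value 14): max_ending_here = 20, max_so_far = 24
Position 9 (value -7): max_ending_here = 13, max_so_far = 24

Maximum subarray: [4, 20]
Maximum sum: 24

The maximum subarray is [4, 20] with sum 24. This subarray runs from index 0 to index 1.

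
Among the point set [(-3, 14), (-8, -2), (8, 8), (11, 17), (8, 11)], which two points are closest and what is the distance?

Computing all pairwise distances among 5 points:

d((-3, 14), (-8, -2)) = 16.7631
d((-3, 14), (8, 8)) = 12.53
d((-3, 14), (11, 17)) = 14.3178
d((-3, 14), (8, 11)) = 11.4018
d((-8, -2), (8, 8)) = 18.868
d((-8, -2), (11, 17)) = 26.8701
d((-8, -2), (8, 11)) = 20.6155
d((8, 8), (11, 17)) = 9.4868
d((8, 8), (8, 11)) = 3.0 <-- minimum
d((11, 17), (8, 11)) = 6.7082

Closest pair: (8, 8) and (8, 11) with distance 3.0

The closest pair is (8, 8) and (8, 11) with Euclidean distance 3.0. For 5 points, brute-force pairwise comparison is shown above. For large n, the divide-and-conquer algorithm (sort by x, recurse on halves, check the dividing strip) achieves O(n log n).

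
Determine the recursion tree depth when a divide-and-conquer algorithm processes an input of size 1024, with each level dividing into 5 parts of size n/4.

For divide and conquer with division factor 4:

Problem sizes at each level:
Level 0: 1024
Level 1: 256
Level 2: 64
Level 3: 16
Level 4: 4
Level 5: 1

The root is level 0 and the size-1 base case is level 5 (the tree spans levels 0 through 5, i.e. 6 levels counting the root), so the depth is the number of divisions: log_4(1024) = 5

The recursion tree depth is log_4(1024) = 5. At each level, the problem size is divided by 4, so it takes 5 divisions to reduce to a base case of size 1. The algorithm makes 5 recursive calls at each level.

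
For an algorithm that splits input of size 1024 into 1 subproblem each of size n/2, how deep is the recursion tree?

For divide and conquer with division factor 2:

Problem sizes at each level:
Level 0: 1024
Level 1: 512
Level 2: 256
Level 3: 128
Level 4: 64
Level 5: 32
Level 6: 16
Level 7: 8
Level 8: 4
Level 9: 2
Level 10: 1

The root is level 0 and the size-1 base case is level 10 (the tree spans levels 0 through 10, i.e. 11 levels counting the root), so the depth is the number of divisions: log_2(1024) = 10

The recursion tree depth is log_2(1024) = 10. At each level, the problem size is divided by 2, so it takes 10 divisions to reduce to a base case of size 1. The algorithm makes 1 recursive call at each level.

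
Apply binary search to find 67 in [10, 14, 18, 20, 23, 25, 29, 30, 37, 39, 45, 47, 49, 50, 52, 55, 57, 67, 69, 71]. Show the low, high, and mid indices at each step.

Binary search for 67 in [10, 14, 18, 20, 23, 25, 29, 30, 37, 39, 45, 47, 49, 50, 52, 55, 57, 67, 69, 71]:

lo=0, hi=19, mid=9, arr[mid]=39 -> 39 < 67, search right half
lo=10, hi=19, mid=14, arr[mid]=52 -> 52 < 67, search right half
lo=15, hi=19, mid=17, arr[mid]=67 -> Found target at index 17!

Binary search finds 67 at index 17 after 3 comparisons. The search repeatedly halves the search space by comparing with the middle element.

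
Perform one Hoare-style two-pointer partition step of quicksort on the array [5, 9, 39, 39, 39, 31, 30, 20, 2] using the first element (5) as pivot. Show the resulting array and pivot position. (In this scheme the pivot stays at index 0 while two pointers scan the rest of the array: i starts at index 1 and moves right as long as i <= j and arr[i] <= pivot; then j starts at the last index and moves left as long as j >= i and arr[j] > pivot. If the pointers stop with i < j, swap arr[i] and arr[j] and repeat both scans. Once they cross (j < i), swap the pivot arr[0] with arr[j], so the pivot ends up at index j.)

Hoare-style two-pointer partition with pivot = 5:

Initial array: [5, 9, 39, 39, 39, 31, 30, 20, 2]

Pointers start at i = 1, j = 8.
i stops at index 1 (arr[1]=9 > 5), j stops at index 8 (arr[8]=2 <= 5): swap arr[1] and arr[8], array becomes [5, 2, 39, 39, 39, 31, 30, 20, 9]
i ends at 2, j ends at 1: the pointers have crossed (j < i), so scanning stops.

Swap pivot arr[0] with arr[1] to place pivot at position 1: [2, 5, 39, 39, 39, 31, 30, 20, 9]
Pivot position: 1

After partitioning with pivot 5, the array becomes [2, 5, 39, 39, 39, 31, 30, 20, 9]. The pivot is placed at index 1. All elements to the left of the pivot are <= 5, and all elements to the right are > 5.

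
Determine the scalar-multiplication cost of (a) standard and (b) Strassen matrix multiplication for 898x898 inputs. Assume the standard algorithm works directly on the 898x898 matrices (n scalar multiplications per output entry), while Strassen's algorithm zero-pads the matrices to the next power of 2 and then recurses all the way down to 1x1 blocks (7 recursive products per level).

Matrix multiplication for 898x898 matrices:

Strassen's algorithm requires power-of-2 dimensions. Pad 898x898 to 1024x1024 (next power of 2).

Standard algorithm: 898^3 = 724150792 multiplications
Strassen's algorithm: 7^(log2(1024)) = 7^10 = 282475249 multiplications
Savings: 724150792 - 282475249 = 441675543 multiplications

Standard: 724150792 multiplications (898^3). Strassen: 282475249 multiplications (7^10, after padding to 1024x1024). Strassen reduces 8 recursive multiplications to 7 at each level.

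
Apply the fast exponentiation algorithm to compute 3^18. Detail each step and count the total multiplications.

Computing 3^18 by squaring (build up from 3^1; each line after the first costs one multiplication):

3^1 = 3
3^2 = (3^1)^2 = 3^2 = 9
3^4 = (3^2)^2 = 9^2 = 81
3^8 = (3^4)^2 = 81^2 = 6561
3^9 = 3 * 3^8 = 3 * 6561 = 19683
3^18 = (3^9)^2 = 19683^2 = 387420489

Result: 387420489
Multiplications needed: 5 (5 lines after 3^1)

3^18 = 387420489. Using exponentiation by squaring, this requires 5 multiplications. The key idea: if the exponent is even, square the half-power; if odd, multiply by the base once.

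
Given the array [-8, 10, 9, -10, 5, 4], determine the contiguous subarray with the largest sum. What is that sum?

Using Kadane's algorithm on [-8, 10, 9, -10, 5, 4]:

Scanning through the array:
Position 1 (value 10): max_ending_here = 10, max_so_far = 10
Position 2 (value 9): max_ending_here = 19, max_so_far = 19
Position 3 (value -10): max_ending_here = 9, max_so_far = 19
Position 4 (value 5): max_ending_here = 14, max_so_far = 19
Position 5 (value 4): max_ending_here = 18, max_so_far = 19

Maximum subarray: [10, 9]
Maximum sum: 19

The maximum subarray is [10, 9] with sum 19. This subarray runs from index 1 to index 2.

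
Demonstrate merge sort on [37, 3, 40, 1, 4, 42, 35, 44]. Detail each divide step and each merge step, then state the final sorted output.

Merge sort trace:

Split: [37, 3, 40, 1, 4, 42, 35, 44] -> [37, 3, 40, 1] and [4, 42, 35, 44]
  Split: [37, 3, 40, 1] -> [37, 3] and [40, 1]
    Split: [37, 3] -> [37] and [3]
    Merge: [37] + [3] -> [3, 37]
    Split: [40, 1] -> [40] and [1]
    Merge: [40] + [1] -> [1, 40]
  Merge: [3, 37] + [1, 40] -> [1, 3, 37, 40]
  Split: [4, 42, 35, 44] -> [4, 42] and [35, 44]
    Split: [4, 42] -> [4] and [42]
    Merge: [4] + [42] -> [4, 42]
    Split: [35, 44] -> [35] and [44]
    Merge: [35] + [44] -> [35, 44]
  Merge: [4, 42] + [35, 44] -> [4, 35, 42, 44]
Merge: [1, 3, 37, 40] + [4, 35, 42, 44] -> [1, 3, 4, 35, 37, 40, 42, 44]

Final sorted array: [1, 3, 4, 35, 37, 40, 42, 44]

The merge sort proceeds by recursively splitting the array and merging sorted halves.
After all merges, the sorted array is [1, 3, 4, 35, 37, 40, 42, 44].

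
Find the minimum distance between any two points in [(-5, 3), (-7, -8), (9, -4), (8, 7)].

Computing all pairwise distances among 4 points:

d((-5, 3), (-7, -8)) = 11.1803
d((-5, 3), (9, -4)) = 15.6525
d((-5, 3), (8, 7)) = 13.6015
d((-7, -8), (9, -4)) = 16.4924
d((-7, -8), (8, 7)) = 21.2132
d((9, -4), (8, 7)) = 11.0454 <-- minimum

Closest pair: (9, -4) and (8, 7) with distance 11.0454

The closest pair is (9, -4) and (8, 7) with Euclidean distance 11.0454. For 4 points, brute-force pairwise comparison is shown above. For large n, the divide-and-conquer algorithm (sort by x, recurse on halves, check the dividing strip) achieves O(n log n).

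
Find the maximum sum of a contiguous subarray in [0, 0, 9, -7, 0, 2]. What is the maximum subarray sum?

Using Kadane's algorithm on [0, 0, 9, -7, 0, 2]:

Scanning through the array:
Position 1 (value 0): max_ending_here = 0, max_so_far = 0
Position 2 (value 9): max_ending_here = 9, max_so_far = 9
Position 3 (value -7): max_ending_here = 2, max_so_far = 9
Position 4 (value 0): max_ending_here = 2, max_so_far = 9
Position 5 (value 2): max_ending_here = 4, max_so_far = 9

Maximum subarray: [0, 0, 9]
Maximum sum: 9

The maximum subarray is [0, 0, 9] with sum 9. This subarray runs from index 0 to index 2.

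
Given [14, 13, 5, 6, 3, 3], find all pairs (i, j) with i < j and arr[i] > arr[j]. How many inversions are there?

Finding inversions in [14, 13, 5, 6, 3, 3]:

(0, 1): arr[0]=14 > arr[1]=13
(0, 2): arr[0]=14 > arr[2]=5
(0, 3): arr[0]=14 > arr[3]=6
(0, 4): arr[0]=14 > arr[4]=3
(0, 5): arr[0]=14 > arr[5]=3
(1, 2): arr[1]=13 > arr[2]=5
(1, 3): arr[1]=13 > arr[3]=6
(1, 4): arr[1]=13 > arr[4]=3
(1, 5): arr[1]=13 > arr[5]=3
(2, 4): arr[2]=5 > arr[4]=3
(2, 5): arr[2]=5 > arr[5]=3
(3, 4): arr[3]=6 > arr[4]=3
(3, 5): arr[3]=6 > arr[5]=3

Total inversions: 13

The array has 13 inversion(s): (0,1), (0,2), (0,3), (0,4), (0,5), (1,2), (1,3), (1,4), (1,5), (2,4), (2,5), (3,4), (3,5). Each pair (i,j) satisfies i < j and arr[i] > arr[j].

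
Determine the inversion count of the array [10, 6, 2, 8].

Finding inversions in [10, 6, 2, 8]:

(0, 1): arr[0]=10 > arr[1]=6
(0, 2): arr[0]=10 > arr[2]=2
(0, 3): arr[0]=10 > arr[3]=8
(1, 2): arr[1]=6 > arr[2]=2

Total inversions: 4

The array has 4 inversion(s): (0,1), (0,2), (0,3), (1,2). Each pair (i,j) satisfies i < j and arr[i] > arr[j].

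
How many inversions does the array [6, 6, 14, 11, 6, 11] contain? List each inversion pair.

Finding inversions in [6, 6, 14, 11, 6, 11]:

(2, 3): arr[2]=14 > arr[3]=11
(2, 4): arr[2]=14 > arr[4]=6
(2, 5): arr[2]=14 > arr[5]=11
(3, 4): arr[3]=11 > arr[4]=6

Total inversions: 4

The array has 4 inversion(s): (2,3), (2,4), (2,5), (3,4). Each pair (i,j) satisfies i < j and arr[i] > arr[j].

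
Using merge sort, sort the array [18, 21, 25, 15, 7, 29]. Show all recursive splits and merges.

Merge sort trace:

Split: [18, 21, 25, 15, 7, 29] -> [18, 21, 25] and [15, 7, 29]
  Split: [18, 21, 25] -> [18] and [21, 25]
    Split: [21, 25] -> [21] and [25]
    Merge: [21] + [25] -> [21, 25]
  Merge: [18] + [21, 25] -> [18, 21, 25]
  Split: [15, 7, 29] -> [15] and [7, 29]
    Split: [7, 29] -> [7] and [29]
    Merge: [7] + [29] -> [7, 29]
  Merge: [15] + [7, 29] -> [7, 15, 29]
Merge: [18, 21, 25] + [7, 15, 29] -> [7, 15, 18, 21, 25, 29]

Final sorted array: [7, 15, 18, 21, 25, 29]

The merge sort proceeds by recursively splitting the array and merging sorted halves.
After all merges, the sorted array is [7, 15, 18, 21, 25, 29].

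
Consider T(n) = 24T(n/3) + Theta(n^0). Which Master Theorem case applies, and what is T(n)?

Master Theorem for T(n) = 24T(n/3) + O(n^0):

a = 24, b = 3, c = 0
log_b(a) = log_3(24) = 2.8928

Case 1: c = 0 < log_3(24) = 2.8928
T(n) = O(n^(log_3 24))

For T(n) = 24T(n/3) + O(n^0): log_3(24) = 2.8928. This is Case 1 of the Master Theorem (c < log_b(a), work dominated by leaves), giving O(n^(log_3 24)).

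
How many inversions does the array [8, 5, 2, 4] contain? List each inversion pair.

Finding inversions in [8, 5, 2, 4]:

(0, 1): arr[0]=8 > arr[1]=5
(0, 2): arr[0]=8 > arr[2]=2
(0, 3): arr[0]=8 > arr[3]=4
(1, 2): arr[1]=5 > arr[2]=2
(1, 3): arr[1]=5 > arr[3]=4

Total inversions: 5

The array has 5 inversion(s): (0,1), (0,2), (0,3), (1,2), (1,3). Each pair (i,j) satisfies i < j and arr[i] > arr[j].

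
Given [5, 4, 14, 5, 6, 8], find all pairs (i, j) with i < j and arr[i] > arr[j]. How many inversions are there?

Finding inversions in [5, 4, 14, 5, 6, 8]:

(0, 1): arr[0]=5 > arr[1]=4
(2, 3): arr[2]=14 > arr[3]=5
(2, 4): arr[2]=14 > arr[4]=6
(2, 5): arr[2]=14 > arr[5]=8

Total inversions: 4

The array has 4 inversion(s): (0,1), (2,3), (2,4), (2,5). Each pair (i,j) satisfies i < j and arr[i] > arr[j].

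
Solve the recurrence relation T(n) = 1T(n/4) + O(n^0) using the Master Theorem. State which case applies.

Master Theorem for T(n) = 1T(n/4) + O(n^0):

a = 1, b = 4, c = 0
log_b(a) = log_4(1) = 0.0000

Case 2: c = 0 = log_4(1) = 0.0000
T(n) = O(n^0 log n) = O(log n)

For T(n) = 1T(n/4) + O(n^0): log_4(1) = 0.0000. This is Case 2 of the Master Theorem (c = log_b(a), equal work at all levels), giving O(log n).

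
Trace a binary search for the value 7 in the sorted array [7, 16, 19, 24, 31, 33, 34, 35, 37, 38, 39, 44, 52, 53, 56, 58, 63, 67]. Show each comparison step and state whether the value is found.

Binary search for 7 in [7, 16, 19, 24, 31, 33, 34, 35, 37, 38, 39, 44, 52, 53, 56, 58, 63, 67]:

lo=0, hi=17, mid=8, arr[mid]=37 -> 37 > 7, search left half
lo=0, hi=7, mid=3, arr[mid]=24 -> 24 > 7, search left half
lo=0, hi=2, mid=1, arr[mid]=16 -> 16 > 7, search left half
lo=0, hi=0, mid=0, arr[mid]=7 -> Found target at index 0!

Binary search finds 7 at index 0 after 4 comparisons. The search repeatedly halves the search space by comparing with the middle element.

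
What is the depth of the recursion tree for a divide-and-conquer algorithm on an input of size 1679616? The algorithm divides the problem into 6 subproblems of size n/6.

For divide and conquer with division factor 6:

Problem sizes at each level:
Level 0: 1679616
Level 1: 279936
Level 2: 46656
Level 3: 7776
Level 4: 1296
Level 5: 216
Level 6: 36
Level 7: 6
Level 8: 1

The root is level 0 and the size-1 base case is level 8 (the tree spans levels 0 through 8, i.e. 9 levels counting the root), so the depth is the number of divisions: log_6(1679616) = 8

The recursion tree depth is log_6(1679616) = 8. At each level, the problem size is divided by 6, so it takes 8 divisions to reduce to a base case of size 1. The algorithm makes 6 recursive calls at each level.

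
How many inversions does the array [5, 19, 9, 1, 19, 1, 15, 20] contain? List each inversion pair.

Finding inversions in [5, 19, 9, 1, 19, 1, 15, 20]:

(0, 3): arr[0]=5 > arr[3]=1
(0, 5): arr[0]=5 > arr[5]=1
(1, 2): arr[1]=19 > arr[2]=9
(1, 3): arr[1]=19 > arr[3]=1
(1, 5): arr[1]=19 > arr[5]=1
(1, 6): arr[1]=19 > arr[6]=15
(2, 3): arr[2]=9 > arr[3]=1
(2, 5): arr[2]=9 > arr[5]=1
(4, 5): arr[4]=19 > arr[5]=1
(4, 6): arr[4]=19 > arr[6]=15

Total inversions: 10

The array has 10 inversion(s): (0,3), (0,5), (1,2), (1,3), (1,5), (1,6), (2,3), (2,5), (4,5), (4,6). Each pair (i,j) satisfies i < j and arr[i] > arr[j].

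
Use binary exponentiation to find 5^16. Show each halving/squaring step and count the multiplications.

Computing 5^16 by squaring (build up from 5^1; each line after the first costs one multiplication):

5^1 = 5
5^2 = (5^1)^2 = 5^2 = 25
5^4 = (5^2)^2 = 25^2 = 625
5^8 = (5^4)^2 = 625^2 = 390625
5^16 = (5^8)^2 = 390625^2 = 152587890625

Result: 152587890625
Multiplications needed: 4 (4 lines after 5^1)

5^16 = 152587890625. Using exponentiation by squaring, this requires 4 multiplications. The key idea: if the exponent is even, square the half-power; if odd, multiply by the base once.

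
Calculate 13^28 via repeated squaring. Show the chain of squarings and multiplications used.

Computing 13^28 by squaring (build up from 13^1; each line after the first costs one multiplication):

13^1 = 13
13^2 = (13^1)^2 = 13^2 = 169
13^3 = 13 * 13^2 = 13 * 169 = 2197
13^6 = (13^3)^2 = 2197^2 = 4826809
13^7 = 13 * 13^6 = 13 * 4826809 = 62748517
13^14 = (13^7)^2 = 62748517^2 = 3937376385699289
13^28 = (13^14)^2 = 3937376385699289^2 = 15502932802662396215269535105521

Result: 15502932802662396215269535105521
Multiplications needed: 6 (6 lines after 13^1)

13^28 = 15502932802662396215269535105521. Using exponentiation by squaring, this requires 6 multiplications. The key idea: if the exponent is even, square the half-power; if odd, multiply by the base once.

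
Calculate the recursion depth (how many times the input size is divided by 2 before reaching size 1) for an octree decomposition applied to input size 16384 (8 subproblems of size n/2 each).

For divide and conquer with division factor 2:

Problem sizes at each level:
Level 0: 16384
Level 1: 8192
Level 2: 4096
Level 3: 2048
Level 4: 1024
Level 5: 512
Level 6: 256
Level 7: 128
Level 8: 64
Level 9: 32
Level 10: 16
Level 11: 8
Level 12: 4
Level 13: 2
Level 14: 1

The root is level 0 and the size-1 base case is level 14 (the tree spans levels 0 through 14, i.e. 15 levels counting the root), so the depth is the number of divisions: log_2(16384) = 14

The recursion tree depth is log_2(16384) = 14. At each level, the problem size is divided by 2, so it takes 14 divisions to reduce to a base case of size 1. The algorithm makes 8 recursive calls at each level.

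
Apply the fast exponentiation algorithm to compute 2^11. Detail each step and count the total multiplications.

Computing 2^11 by squaring (build up from 2^1; each line after the first costs one multiplication):

2^1 = 2
2^2 = (2^1)^2 = 2^2 = 4
2^4 = (2^2)^2 = 4^2 = 16
2^5 = 2 * 2^4 = 2 * 16 = 32
2^10 = (2^5)^2 = 32^2 = 1024
2^11 = 2 * 2^10 = 2 * 1024 = 2048

Result: 2048
Multiplications needed: 5 (5 lines after 2^1)

2^11 = 2048. Using exponentiation by squaring, this requires 5 multiplications. The key idea: if the exponent is even, square the half-power; if odd, multiply by the base once.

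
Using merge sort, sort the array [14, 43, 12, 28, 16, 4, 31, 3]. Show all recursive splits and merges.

Merge sort trace:

Split: [14, 43, 12, 28, 16, 4, 31, 3] -> [14, 43, 12, 28] and [16, 4, 31, 3]
  Split: [14, 43, 12, 28] -> [14, 43] and [12, 28]
    Split: [14, 43] -> [14] and [43]
    Merge: [14] + [43] -> [14, 43]
    Split: [12, 28] -> [12] and [28]
    Merge: [12] + [28] -> [12, 28]
  Merge: [14, 43] + [12, 28] -> [12, 14, 28, 43]
  Split: [16, 4, 31, 3] -> [16, 4] and [31, 3]
    Split: [16, 4] -> [16] and [4]
    Merge: [16] + [4] -> [4, 16]
    Split: [31, 3] -> [31] and [3]
    Merge: [31] + [3] -> [3, 31]
  Merge: [4, 16] + [3, 31] -> [3, 4, 16, 31]
Merge: [12, 14, 28, 43] + [3, 4, 16, 31] -> [3, 4, 12, 14, 16, 28, 31, 43]

Final sorted array: [3, 4, 12, 14, 16, 28, 31, 43]

The merge sort proceeds by recursively splitting the array and merging sorted halves.
After all merges, the sorted array is [3, 4, 12, 14, 16, 28, 31, 43].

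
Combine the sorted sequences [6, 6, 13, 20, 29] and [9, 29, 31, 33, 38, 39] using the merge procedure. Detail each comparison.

Merging process:

Compare 6 vs 9: take 6 from left. Merged: [6]
Compare 6 vs 9: take 6 from left. Merged: [6, 6]
Compare 13 vs 9: take 9 from right. Merged: [6, 6, 9]
Compare 13 vs 29: take 13 from left. Merged: [6, 6, 9, 13]
Compare 20 vs 29: take 20 from left. Merged: [6, 6, 9, 13, 20]
Compare 29 vs 29: take 29 from left. Merged: [6, 6, 9, 13, 20, 29]
Append remaining from right: [29, 31, 33, 38, 39]. Merged: [6, 6, 9, 13, 20, 29, 29, 31, 33, 38, 39]

Final merged array: [6, 6, 9, 13, 20, 29, 29, 31, 33, 38, 39]
Total comparisons: 6

The merged array is [6, 6, 9, 13, 20, 29, 29, 31, 33, 38, 39], requiring 6 comparisons. The merge step runs in O(n) time where n is the total number of elements.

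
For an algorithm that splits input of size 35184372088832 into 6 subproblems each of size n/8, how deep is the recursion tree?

For divide and conquer with division factor 8:

Problem sizes at each level:
Level 0: 35184372088832
Level 1: 4398046511104
Level 2: 549755813888
Level 3: 68719476736
Level 4: 8589934592
Level 5: 1073741824
Level 6: 134217728
Level 7: 16777216
Level 8: 2097152
Level 9: 262144
Level 10: 32768
Level 11: 4096
Level 12: 512
Level 13: 64
Level 14: 8
Level 15: 1

The root is level 0 and the size-1 base case is level 15 (the tree spans levels 0 through 15, i.e. 16 levels counting the root), so the depth is the number of divisions: log_8(35184372088832) = 15

The recursion tree depth is log_8(35184372088832) = 15. At each level, the problem size is divided by 8, so it takes 15 divisions to reduce to a base case of size 1. The algorithm makes 6 recursive calls at each level.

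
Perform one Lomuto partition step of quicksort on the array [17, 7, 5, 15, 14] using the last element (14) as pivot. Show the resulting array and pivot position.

Lomuto partition with pivot = 14:

Initial array: [17, 7, 5, 15, 14]

arr[0]=17 > 14: no swap
arr[1]=7 <= 14: swap with position 0, array becomes [7, 17, 5, 15, 14]
arr[2]=5 <= 14: swap with position 1, array becomes [7, 5, 17, 15, 14]
arr[3]=15 > 14: no swap

Place pivot at position 2: [7, 5, 14, 15, 17]
Pivot position: 2

After partitioning with pivot 14, the array becomes [7, 5, 14, 15, 17]. The pivot is placed at index 2. All elements to the left of the pivot are <= 14, and all elements to the right are > 14.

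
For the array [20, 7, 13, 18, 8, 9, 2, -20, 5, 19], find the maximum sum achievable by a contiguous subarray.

Using Kadane's algorithm on [20, 7, 13, 18, 8, 9, 2, -20, 5, 19]:

Scanning through the array:
Position 1 (value 7): max_ending_here = 27, max_so_far = 27
Position 2 (value 13): max_ending_here = 40, max_so_far = 40
Position 3 (value 18): max_ending_here = 58, max_so_far = 58
Position 4 (value 8): max_ending_here = 66, max_so_far = 66
Position 5 (value 9): max_ending_here = 75, max_so_far = 75
Position 6 (value 2): max_ending_here = 77, max_so_far = 77
Position 7 (value -20): max_ending_here = 57, max_so_far = 77
Position 8 (value 5): max_ending_here = 62, max_so_far = 77
Position 9 (value 19): max_ending_here = 81, max_so_far = 81

Maximum subarray: [20, 7, 13, 18, 8, 9, 2, -20, 5, 19]
Maximum sum: 81

The maximum subarray is [20, 7, 13, 18, 8, 9, 2, -20, 5, 19] with sum 81. This subarray runs from index 0 to index 9.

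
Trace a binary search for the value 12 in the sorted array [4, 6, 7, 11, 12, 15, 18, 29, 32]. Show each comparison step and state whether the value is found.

Binary search for 12 in [4, 6, 7, 11, 12, 15, 18, 29, 32]:

lo=0, hi=8, mid=4, arr[mid]=12 -> Found target at index 4!

Binary search finds 12 at index 4 after 1 comparisons. The search repeatedly halves the search space by comparing with the middle element.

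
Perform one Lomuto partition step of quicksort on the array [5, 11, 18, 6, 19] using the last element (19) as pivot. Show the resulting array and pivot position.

Lomuto partition with pivot = 19:

Initial array: [5, 11, 18, 6, 19]

arr[0]=5 <= 19: swap with position 0, array becomes [5, 11, 18, 6, 19]
arr[1]=11 <= 19: swap with position 1, array becomes [5, 11, 18, 6, 19]
arr[2]=18 <= 19: swap with position 2, array becomes [5, 11, 18, 6, 19]
arr[3]=6 <= 19: swap with position 3, array becomes [5, 11, 18, 6, 19]

Place pivot at position 4: [5, 11, 18, 6, 19]
Pivot position: 4

After partitioning with pivot 19, the array becomes [5, 11, 18, 6, 19]. The pivot is placed at index 4. All elements to the left of the pivot are <= 19, and all elements to the right are > 19.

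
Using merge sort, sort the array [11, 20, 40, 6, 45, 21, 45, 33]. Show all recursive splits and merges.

Merge sort trace:

Split: [11, 20, 40, 6, 45, 21, 45, 33] -> [11, 20, 40, 6] and [45, 21, 45, 33]
  Split: [11, 20, 40, 6] -> [11, 20] and [40, 6]
    Split: [11, 20] -> [11] and [20]
    Merge: [11] + [20] -> [11, 20]
    Split: [40, 6] -> [40] and [6]
    Merge: [40] + [6] -> [6, 40]
  Merge: [11, 20] + [6, 40] -> [6, 11, 20, 40]
  Split: [45, 21, 45, 33] -> [45, 21] and [45, 33]
    Split: [45, 21] -> [45] and [21]
    Merge: [45] + [21] -> [21, 45]
    Split: [45, 33] -> [45] and [33]
    Merge: [45] + [33] -> [33, 45]
  Merge: [21, 45] + [33, 45] -> [21, 33, 45, 45]
Merge: [6, 11, 20, 40] + [21, 33, 45, 45] -> [6, 11, 20, 21, 33, 40, 45, 45]

Final sorted array: [6, 11, 20, 21, 33, 40, 45, 45]

The merge sort proceeds by recursively splitting the array and merging sorted halves.
After all merges, the sorted array is [6, 11, 20, 21, 33, 40, 45, 45].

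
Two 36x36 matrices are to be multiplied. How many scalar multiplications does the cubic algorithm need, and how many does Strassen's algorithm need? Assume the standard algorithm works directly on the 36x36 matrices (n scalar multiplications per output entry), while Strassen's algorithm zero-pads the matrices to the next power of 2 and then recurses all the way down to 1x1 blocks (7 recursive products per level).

Matrix multiplication for 36x36 matrices:

Strassen's algorithm requires power-of-2 dimensions. Pad 36x36 to 64x64 (next power of 2).

Standard algorithm: 36^3 = 46656 multiplications
Strassen's algorithm: 7^(log2(64)) = 7^6 = 117649 multiplications
Difference: 46656 - 117649 = -70993 (Strassen uses MORE here due to padding overhead — for small or just-over-power-of-2 n, padding can outweigh the per-level savings)

Standard: 46656 multiplications (36^3). Strassen: 117649 multiplications (7^6, after padding to 64x64). Strassen reduces 8 recursive multiplications to 7 at each level.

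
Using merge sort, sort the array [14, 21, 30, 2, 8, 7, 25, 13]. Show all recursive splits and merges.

Merge sort trace:

Split: [14, 21, 30, 2, 8, 7, 25, 13] -> [14, 21, 30, 2] and [8, 7, 25, 13]
  Split: [14, 21, 30, 2] -> [14, 21] and [30, 2]
    Split: [14, 21] -> [14] and [21]
    Merge: [14] + [21] -> [14, 21]
    Split: [30, 2] -> [30] and [2]
    Merge: [30] + [2] -> [2, 30]
  Merge: [14, 21] + [2, 30] -> [2, 14, 21, 30]
  Split: [8, 7, 25, 13] -> [8, 7] and [25, 13]
    Split: [8, 7] -> [8] and [7]
    Merge: [8] + [7] -> [7, 8]
    Split: [25, 13] -> [25] and [13]
    Merge: [25] + [13] -> [13, 25]
  Merge: [7, 8] + [13, 25] -> [7, 8, 13, 25]
Merge: [2, 14, 21, 30] + [7, 8, 13, 25] -> [2, 7, 8, 13, 14, 21, 25, 30]

Final sorted array: [2, 7, 8, 13, 14, 21, 25, 30]

The merge sort proceeds by recursively splitting the array and merging sorted halves.
After all merges, the sorted array is [2, 7, 8, 13, 14, 21, 25, 30].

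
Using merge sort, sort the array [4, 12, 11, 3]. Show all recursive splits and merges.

Merge sort trace:

Split: [4, 12, 11, 3] -> [4, 12] and [11, 3]
  Split: [4, 12] -> [4] and [12]
  Merge: [4] + [12] -> [4, 12]
  Split: [11, 3] -> [11] and [3]
  Merge: [11] + [3] -> [3, 11]
Merge: [4, 12] + [3, 11] -> [3, 4, 11, 12]

Final sorted array: [3, 4, 11, 12]

The merge sort proceeds by recursively splitting the array and merging sorted halves.
After all merges, the sorted array is [3, 4, 11, 12].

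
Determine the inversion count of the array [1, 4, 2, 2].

Finding inversions in [1, 4, 2, 2]:

(1, 2): arr[1]=4 > arr[2]=2
(1, 3): arr[1]=4 > arr[3]=2

Total inversions: 2

The array has 2 inversion(s): (1,2), (1,3). Each pair (i,j) satisfies i < j and arr[i] > arr[j].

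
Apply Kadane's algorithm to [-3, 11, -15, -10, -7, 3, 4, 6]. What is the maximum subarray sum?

Using Kadane's algorithm on [-3, 11, -15, -10, -7, 3, 4, 6]:

Scanning through the array:
Position 1 (value 11): max_ending_here = 11, max_so_far = 11
Position 2 (value -15): max_ending_here = -4, max_so_far = 11
Position 3 (value -10): max_ending_here = -10, max_so_far = 11
Position 4 (value -7): max_ending_here = -7, max_so_far = 11
Position 5 (value 3): max_ending_here = 3, max_so_far = 11
Position 6 (value 4): max_ending_here = 7, max_so_far = 11
Position 7 (value 6): max_ending_here = 13, max_so_far = 13

Maximum subarray: [3, 4, 6]
Maximum sum: 13

The maximum subarray is [3, 4, 6] with sum 13. This subarray runs from index 5 to index 7.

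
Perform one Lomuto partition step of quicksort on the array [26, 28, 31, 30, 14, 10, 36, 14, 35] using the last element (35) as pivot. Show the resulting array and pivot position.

Lomuto partition with pivot = 35:

Initial array: [26, 28, 31, 30, 14, 10, 36, 14, 35]

arr[0]=26 <= 35: swap with position 0, array becomes [26, 28, 31, 30, 14, 10, 36, 14, 35]
arr[1]=28 <= 35: swap with position 1, array becomes [26, 28, 31, 30, 14, 10, 36, 14, 35]
arr[2]=31 <= 35: swap with position 2, array becomes [26, 28, 31, 30, 14, 10, 36, 14, 35]
arr[3]=30 <= 35: swap with position 3, array becomes [26, 28, 31, 30, 14, 10, 36, 14, 35]
arr[4]=14 <= 35: swap with position 4, array becomes [26, 28, 31, 30, 14, 10, 36, 14, 35]
arr[5]=10 <= 35: swap with position 5, array becomes [26, 28, 31, 30, 14, 10, 36, 14, 35]
arr[6]=36 > 35: no swap
arr[7]=14 <= 35: swap with position 6, array becomes [26, 28, 31, 30, 14, 10, 14, 36, 35]

Place pivot at position 7: [26, 28, 31, 30, 14, 10, 14, 35, 36]
Pivot position: 7

After partitioning with pivot 35, the array becomes [26, 28, 31, 30, 14, 10, 14, 35, 36]. The pivot is placed at index 7. All elements to the left of the pivot are <= 35, and all elements to the right are > 35.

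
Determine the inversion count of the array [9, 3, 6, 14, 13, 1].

Finding inversions in [9, 3, 6, 14, 13, 1]:

(0, 1): arr[0]=9 > arr[1]=3
(0, 2): arr[0]=9 > arr[2]=6
(0, 5): arr[0]=9 > arr[5]=1
(1, 5): arr[1]=3 > arr[5]=1
(2, 5): arr[2]=6 > arr[5]=1
(3, 4): arr[3]=14 > arr[4]=13
(3, 5): arr[3]=14 > arr[5]=1
(4, 5): arr[4]=13 > arr[5]=1

Total inversions: 8

The array has 8 inversion(s): (0,1), (0,2), (0,5), (1,5), (2,5), (3,4), (3,5), (4,5). Each pair (i,j) satisfies i < j and arr[i] > arr[j].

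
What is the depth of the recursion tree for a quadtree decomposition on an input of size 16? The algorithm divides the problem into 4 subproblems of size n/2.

For divide and conquer with division factor 2:

Problem sizes at each level:
Level 0: 16
Level 1: 8
Level 2: 4
Level 3: 2
Level 4: 1

The root is level 0 and the size-1 base case is level 4 (the tree spans levels 0 through 4, i.e. 5 levels counting the root), so the depth is the number of divisions: log_2(16) = 4

The recursion tree depth is log_2(16) = 4. At each level, the problem size is divided by 2, so it takes 4 divisions to reduce to a base case of size 1. The algorithm makes 4 recursive calls at each level.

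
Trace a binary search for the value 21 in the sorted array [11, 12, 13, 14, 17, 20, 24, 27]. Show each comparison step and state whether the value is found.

Binary search for 21 in [11, 12, 13, 14, 17, 20, 24, 27]:

lo=0, hi=7, mid=3, arr[mid]=14 -> 14 < 21, search right half
lo=4, hi=7, mid=5, arr[mid]=20 -> 20 < 21, search right half
lo=6, hi=7, mid=6, arr[mid]=24 -> 24 > 21, search left half
lo=6 > hi=5, target 21 not found

Binary search determines that 21 is not in the array after 3 comparisons. The search space was exhausted without finding the target.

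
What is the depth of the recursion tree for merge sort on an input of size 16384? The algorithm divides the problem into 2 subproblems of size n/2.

For divide and conquer with division factor 2:

Problem sizes at each level:
Level 0: 16384
Level 1: 8192
Level 2: 4096
Level 3: 2048
Level 4: 1024
Level 5: 512
Level 6: 256
Level 7: 128
Level 8: 64
Level 9: 32
Level 10: 16
Level 11: 8
Level 12: 4
Level 13: 2
Level 14: 1

The root is level 0 and the size-1 base case is level 14 (the tree spans levels 0 through 14, i.e. 15 levels counting the root), so the depth is the number of divisions: log_2(16384) = 14

The recursion tree depth is log_2(16384) = 14. At each level, the problem size is divided by 2, so it takes 14 divisions to reduce to a base case of size 1. The algorithm makes 2 recursive calls at each level.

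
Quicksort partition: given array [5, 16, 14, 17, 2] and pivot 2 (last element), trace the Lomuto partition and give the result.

Lomuto partition with pivot = 2:

Initial array: [5, 16, 14, 17, 2]

arr[0]=5 > 2: no swap
arr[1]=16 > 2: no swap
arr[2]=14 > 2: no swap
arr[3]=17 > 2: no swap

Place pivot at position 0: [2, 16, 14, 17, 5]
Pivot position: 0

After partitioning with pivot 2, the array becomes [2, 16, 14, 17, 5]. The pivot is placed at index 0. All elements to the left of the pivot are <= 2, and all elements to the right are > 2.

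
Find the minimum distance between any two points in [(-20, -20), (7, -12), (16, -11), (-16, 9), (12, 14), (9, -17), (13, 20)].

Computing all pairwise distances among 7 points:

d((-20, -20), (7, -12)) = 28.1603
d((-20, -20), (16, -11)) = 37.108
d((-20, -20), (-16, 9)) = 29.2746
d((-20, -20), (12, 14)) = 46.6905
d((-20, -20), (9, -17)) = 29.1548
d((-20, -20), (13, 20)) = 51.8556
d((7, -12), (16, -11)) = 9.0554
d((7, -12), (-16, 9)) = 31.1448
d((7, -12), (12, 14)) = 26.4764
d((7, -12), (9, -17)) = 5.3852 <-- minimum
d((7, -12), (13, 20)) = 32.5576
d((16, -11), (-16, 9)) = 37.7359
d((16, -11), (12, 14)) = 25.318
d((16, -11), (9, -17)) = 9.2195
d((16, -11), (13, 20)) = 31.1448
d((-16, 9), (12, 14)) = 28.4429
d((-16, 9), (9, -17)) = 36.0694
d((-16, 9), (13, 20)) = 31.0161
d((12, 14), (9, -17)) = 31.1448
d((12, 14), (13, 20)) = 6.0828
d((9, -17), (13, 20)) = 37.2156

Closest pair: (7, -12) and (9, -17) with distance 5.3852

The closest pair is (7, -12) and (9, -17) with Euclidean distance 5.3852. For 7 points, brute-force pairwise comparison is shown above. For large n, the divide-and-conquer algorithm (sort by x, recurse on halves, check the dividing strip) achieves O(n log n).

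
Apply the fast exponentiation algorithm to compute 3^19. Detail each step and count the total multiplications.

Computing 3^19 by squaring (build up from 3^1; each line after the first costs one multiplication):

3^1 = 3
3^2 = (3^1)^2 = 3^2 = 9
3^4 = (3^2)^2 = 9^2 = 81
3^8 = (3^4)^2 = 81^2 = 6561
3^9 = 3 * 3^8 = 3 * 6561 = 19683
3^18 = (3^9)^2 = 19683^2 = 387420489
3^19 = 3 * 3^18 = 3 * 387420489 = 1162261467

Result: 1162261467
Multiplications needed: 6 (6 lines after 3^1)

3^19 = 1162261467. Using exponentiation by squaring, this requires 6 multiplications. The key idea: if the exponent is even, square the half-power; if odd, multiply by the base once.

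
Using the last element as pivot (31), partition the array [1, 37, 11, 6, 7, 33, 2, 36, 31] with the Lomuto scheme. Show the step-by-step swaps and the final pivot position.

Lomuto partition with pivot = 31:

Initial array: [1, 37, 11, 6, 7, 33, 2, 36, 31]

arr[0]=1 <= 31: swap with position 0, array becomes [1, 37, 11, 6, 7, 33, 2, 36, 31]
arr[1]=37 > 31: no swap
arr[2]=11 <= 31: swap with position 1, array becomes [1, 11, 37, 6, 7, 33, 2, 36, 31]
arr[3]=6 <= 31: swap with position 2, array becomes [1, 11, 6, 37, 7, 33, 2, 36, 31]
arr[4]=7 <= 31: swap with position 3, array becomes [1, 11, 6, 7, 37, 33, 2, 36, 31]
arr[5]=33 > 31: no swap
arr[6]=2 <= 31: swap with position 4, array becomes [1, 11, 6, 7, 2, 33, 37, 36, 31]
arr[7]=36 > 31: no swap

Place pivot at position 5: [1, 11, 6, 7, 2, 31, 37, 36, 33]
Pivot position: 5

After partitioning with pivot 31, the array becomes [1, 11, 6, 7, 2, 31, 37, 36, 33]. The pivot is placed at index 5. All elements to the left of the pivot are <= 31, and all elements to the right are > 31.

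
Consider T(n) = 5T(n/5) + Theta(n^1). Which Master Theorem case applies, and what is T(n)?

Master Theorem for T(n) = 5T(n/5) + O(n^1):

a = 5, b = 5, c = 1
log_b(a) = log_5(5) = 1.0000

Case 2: c = 1 = log_5(5) = 1.0000
T(n) = O(n^1 log n) = O(n log n)

For T(n) = 5T(n/5) + O(n^1): log_5(5) = 1.0000. This is Case 2 of the Master Theorem (c = log_b(a), equal work at all levels), giving O(n log n).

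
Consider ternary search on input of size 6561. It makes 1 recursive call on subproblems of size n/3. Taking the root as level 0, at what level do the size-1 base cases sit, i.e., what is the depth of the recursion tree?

For divide and conquer with division factor 3:

Problem sizes at each level:
Level 0: 6561
Level 1: 2187
Level 2: 729
Level 3: 243
Level 4: 81
Level 5: 27
Level 6: 9
Level 7: 3
Level 8: 1

The root is level 0 and the size-1 base case is level 8 (the tree spans levels 0 through 8, i.e. 9 levels counting the root), so the depth is the number of divisions: log_3(6561) = 8

The recursion tree depth is log_3(6561) = 8. At each level, the problem size is divided by 3, so it takes 8 divisions to reduce to a base case of size 1. The algorithm makes 1 recursive call at each level.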